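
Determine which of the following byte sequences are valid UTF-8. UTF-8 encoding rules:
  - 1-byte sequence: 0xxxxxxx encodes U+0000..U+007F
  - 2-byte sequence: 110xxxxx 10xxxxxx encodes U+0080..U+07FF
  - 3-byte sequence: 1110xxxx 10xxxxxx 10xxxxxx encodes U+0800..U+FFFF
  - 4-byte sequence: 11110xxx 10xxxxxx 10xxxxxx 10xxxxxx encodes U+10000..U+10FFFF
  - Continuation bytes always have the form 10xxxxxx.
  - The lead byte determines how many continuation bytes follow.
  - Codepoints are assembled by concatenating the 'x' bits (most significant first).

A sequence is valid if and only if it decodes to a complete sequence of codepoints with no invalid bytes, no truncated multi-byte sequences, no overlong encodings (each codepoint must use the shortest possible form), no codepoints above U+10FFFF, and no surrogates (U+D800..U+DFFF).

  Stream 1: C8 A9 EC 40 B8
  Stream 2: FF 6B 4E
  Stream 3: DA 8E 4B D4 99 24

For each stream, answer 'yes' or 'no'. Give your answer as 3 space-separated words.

Stream 1: error at byte offset 3. INVALID
Stream 2: error at byte offset 0. INVALID
Stream 3: decodes cleanly. VALID

Answer: no no yes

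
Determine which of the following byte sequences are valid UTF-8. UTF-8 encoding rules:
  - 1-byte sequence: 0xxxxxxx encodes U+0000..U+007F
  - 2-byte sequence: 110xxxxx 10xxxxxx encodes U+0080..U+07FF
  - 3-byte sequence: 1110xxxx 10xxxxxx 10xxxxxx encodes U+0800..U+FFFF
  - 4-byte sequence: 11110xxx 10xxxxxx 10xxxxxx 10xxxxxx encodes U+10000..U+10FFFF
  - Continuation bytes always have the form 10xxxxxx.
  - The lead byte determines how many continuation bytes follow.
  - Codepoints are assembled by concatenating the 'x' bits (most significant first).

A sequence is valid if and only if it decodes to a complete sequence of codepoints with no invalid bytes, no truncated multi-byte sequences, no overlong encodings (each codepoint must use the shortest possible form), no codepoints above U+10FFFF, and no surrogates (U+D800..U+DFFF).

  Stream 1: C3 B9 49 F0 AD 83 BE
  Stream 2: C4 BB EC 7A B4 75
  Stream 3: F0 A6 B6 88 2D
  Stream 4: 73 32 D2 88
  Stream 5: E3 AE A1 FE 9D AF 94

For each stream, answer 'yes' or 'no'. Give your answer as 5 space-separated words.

Answer: yes no yes yes no

Derivation:
Stream 1: decodes cleanly. VALID
Stream 2: error at byte offset 3. INVALID
Stream 3: decodes cleanly. VALID
Stream 4: decodes cleanly. VALID
Stream 5: error at byte offset 3. INVALID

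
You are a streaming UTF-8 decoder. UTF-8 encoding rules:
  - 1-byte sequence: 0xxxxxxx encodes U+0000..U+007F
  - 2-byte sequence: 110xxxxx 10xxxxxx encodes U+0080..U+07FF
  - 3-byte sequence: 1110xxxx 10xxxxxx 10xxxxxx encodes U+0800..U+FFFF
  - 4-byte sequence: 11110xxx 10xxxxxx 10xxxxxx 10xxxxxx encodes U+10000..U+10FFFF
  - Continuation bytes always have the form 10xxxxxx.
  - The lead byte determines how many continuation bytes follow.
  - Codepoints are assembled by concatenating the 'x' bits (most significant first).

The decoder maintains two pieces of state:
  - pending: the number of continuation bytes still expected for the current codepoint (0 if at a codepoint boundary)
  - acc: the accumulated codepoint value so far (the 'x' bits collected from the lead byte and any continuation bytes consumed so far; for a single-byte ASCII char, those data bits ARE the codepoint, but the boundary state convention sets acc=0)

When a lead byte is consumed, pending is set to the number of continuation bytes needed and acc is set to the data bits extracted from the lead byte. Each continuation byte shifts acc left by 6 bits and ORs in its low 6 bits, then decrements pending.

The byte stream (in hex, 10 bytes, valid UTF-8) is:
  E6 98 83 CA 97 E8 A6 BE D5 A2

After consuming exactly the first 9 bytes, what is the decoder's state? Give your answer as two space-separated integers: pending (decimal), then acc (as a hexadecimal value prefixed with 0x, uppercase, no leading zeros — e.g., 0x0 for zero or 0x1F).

Byte[0]=E6: 3-byte lead. pending=2, acc=0x6
Byte[1]=98: continuation. acc=(acc<<6)|0x18=0x198, pending=1
Byte[2]=83: continuation. acc=(acc<<6)|0x03=0x6603, pending=0
Byte[3]=CA: 2-byte lead. pending=1, acc=0xA
Byte[4]=97: continuation. acc=(acc<<6)|0x17=0x297, pending=0
Byte[5]=E8: 3-byte lead. pending=2, acc=0x8
Byte[6]=A6: continuation. acc=(acc<<6)|0x26=0x226, pending=1
Byte[7]=BE: continuation. acc=(acc<<6)|0x3E=0x89BE, pending=0
Byte[8]=D5: 2-byte lead. pending=1, acc=0x15

Answer: 1 0x15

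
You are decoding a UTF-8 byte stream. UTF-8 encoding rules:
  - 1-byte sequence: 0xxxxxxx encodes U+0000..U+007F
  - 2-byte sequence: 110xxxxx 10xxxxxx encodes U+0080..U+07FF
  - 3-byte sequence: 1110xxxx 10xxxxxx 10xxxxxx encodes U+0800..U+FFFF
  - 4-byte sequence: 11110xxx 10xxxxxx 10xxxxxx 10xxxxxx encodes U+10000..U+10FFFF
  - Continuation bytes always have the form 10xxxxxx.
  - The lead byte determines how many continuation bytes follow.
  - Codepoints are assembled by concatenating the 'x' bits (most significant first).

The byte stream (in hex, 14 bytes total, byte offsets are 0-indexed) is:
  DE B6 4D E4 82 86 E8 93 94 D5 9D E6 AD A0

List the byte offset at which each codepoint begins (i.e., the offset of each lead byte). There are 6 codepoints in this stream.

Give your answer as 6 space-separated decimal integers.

Byte[0]=DE: 2-byte lead, need 1 cont bytes. acc=0x1E
Byte[1]=B6: continuation. acc=(acc<<6)|0x36=0x7B6
Completed: cp=U+07B6 (starts at byte 0)
Byte[2]=4D: 1-byte ASCII. cp=U+004D
Byte[3]=E4: 3-byte lead, need 2 cont bytes. acc=0x4
Byte[4]=82: continuation. acc=(acc<<6)|0x02=0x102
Byte[5]=86: continuation. acc=(acc<<6)|0x06=0x4086
Completed: cp=U+4086 (starts at byte 3)
Byte[6]=E8: 3-byte lead, need 2 cont bytes. acc=0x8
Byte[7]=93: continuation. acc=(acc<<6)|0x13=0x213
Byte[8]=94: continuation. acc=(acc<<6)|0x14=0x84D4
Completed: cp=U+84D4 (starts at byte 6)
Byte[9]=D5: 2-byte lead, need 1 cont bytes. acc=0x15
Byte[10]=9D: continuation. acc=(acc<<6)|0x1D=0x55D
Completed: cp=U+055D (starts at byte 9)
Byte[11]=E6: 3-byte lead, need 2 cont bytes. acc=0x6
Byte[12]=AD: continuation. acc=(acc<<6)|0x2D=0x1AD
Byte[13]=A0: continuation. acc=(acc<<6)|0x20=0x6B60
Completed: cp=U+6B60 (starts at byte 11)

Answer: 0 2 3 6 9 11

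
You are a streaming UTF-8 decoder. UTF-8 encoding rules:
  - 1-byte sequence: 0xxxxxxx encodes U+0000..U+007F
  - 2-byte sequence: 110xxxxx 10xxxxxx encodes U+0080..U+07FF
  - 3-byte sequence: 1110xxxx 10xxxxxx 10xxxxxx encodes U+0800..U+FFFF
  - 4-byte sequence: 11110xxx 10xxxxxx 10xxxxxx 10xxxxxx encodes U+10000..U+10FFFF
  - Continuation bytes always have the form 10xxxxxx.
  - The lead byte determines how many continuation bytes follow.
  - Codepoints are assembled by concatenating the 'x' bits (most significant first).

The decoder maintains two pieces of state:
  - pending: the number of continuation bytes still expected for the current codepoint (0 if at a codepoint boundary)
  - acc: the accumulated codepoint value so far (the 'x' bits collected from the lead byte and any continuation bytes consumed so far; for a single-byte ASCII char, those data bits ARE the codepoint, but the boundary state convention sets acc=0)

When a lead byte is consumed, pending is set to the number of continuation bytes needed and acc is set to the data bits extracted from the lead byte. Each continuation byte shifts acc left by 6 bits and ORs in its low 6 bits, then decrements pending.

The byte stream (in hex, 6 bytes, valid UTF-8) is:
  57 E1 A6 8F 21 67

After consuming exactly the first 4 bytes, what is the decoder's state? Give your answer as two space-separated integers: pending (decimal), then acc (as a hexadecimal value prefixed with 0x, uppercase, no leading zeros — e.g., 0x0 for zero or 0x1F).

Answer: 0 0x198F

Derivation:
Byte[0]=57: 1-byte. pending=0, acc=0x0
Byte[1]=E1: 3-byte lead. pending=2, acc=0x1
Byte[2]=A6: continuation. acc=(acc<<6)|0x26=0x66, pending=1
Byte[3]=8F: continuation. acc=(acc<<6)|0x0F=0x198F, pending=0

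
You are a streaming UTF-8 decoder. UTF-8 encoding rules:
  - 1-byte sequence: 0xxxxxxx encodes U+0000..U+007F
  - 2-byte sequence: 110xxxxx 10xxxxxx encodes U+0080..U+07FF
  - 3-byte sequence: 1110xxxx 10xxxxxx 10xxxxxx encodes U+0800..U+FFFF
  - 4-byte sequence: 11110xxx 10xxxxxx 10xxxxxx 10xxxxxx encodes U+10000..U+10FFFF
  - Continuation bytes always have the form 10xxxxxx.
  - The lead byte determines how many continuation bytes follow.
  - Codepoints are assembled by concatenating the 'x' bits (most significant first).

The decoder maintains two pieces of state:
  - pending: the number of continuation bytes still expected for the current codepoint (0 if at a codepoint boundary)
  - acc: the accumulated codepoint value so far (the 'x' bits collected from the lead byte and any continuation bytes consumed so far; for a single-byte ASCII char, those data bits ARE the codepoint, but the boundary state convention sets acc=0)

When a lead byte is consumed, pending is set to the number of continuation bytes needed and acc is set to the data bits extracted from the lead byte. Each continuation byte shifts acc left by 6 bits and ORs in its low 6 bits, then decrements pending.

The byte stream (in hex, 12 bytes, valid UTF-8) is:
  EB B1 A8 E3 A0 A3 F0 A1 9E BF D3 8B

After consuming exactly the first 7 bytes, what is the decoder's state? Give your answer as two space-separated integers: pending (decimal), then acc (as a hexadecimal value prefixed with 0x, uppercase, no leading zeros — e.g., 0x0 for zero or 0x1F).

Byte[0]=EB: 3-byte lead. pending=2, acc=0xB
Byte[1]=B1: continuation. acc=(acc<<6)|0x31=0x2F1, pending=1
Byte[2]=A8: continuation. acc=(acc<<6)|0x28=0xBC68, pending=0
Byte[3]=E3: 3-byte lead. pending=2, acc=0x3
Byte[4]=A0: continuation. acc=(acc<<6)|0x20=0xE0, pending=1
Byte[5]=A3: continuation. acc=(acc<<6)|0x23=0x3823, pending=0
Byte[6]=F0: 4-byte lead. pending=3, acc=0x0

Answer: 3 0x0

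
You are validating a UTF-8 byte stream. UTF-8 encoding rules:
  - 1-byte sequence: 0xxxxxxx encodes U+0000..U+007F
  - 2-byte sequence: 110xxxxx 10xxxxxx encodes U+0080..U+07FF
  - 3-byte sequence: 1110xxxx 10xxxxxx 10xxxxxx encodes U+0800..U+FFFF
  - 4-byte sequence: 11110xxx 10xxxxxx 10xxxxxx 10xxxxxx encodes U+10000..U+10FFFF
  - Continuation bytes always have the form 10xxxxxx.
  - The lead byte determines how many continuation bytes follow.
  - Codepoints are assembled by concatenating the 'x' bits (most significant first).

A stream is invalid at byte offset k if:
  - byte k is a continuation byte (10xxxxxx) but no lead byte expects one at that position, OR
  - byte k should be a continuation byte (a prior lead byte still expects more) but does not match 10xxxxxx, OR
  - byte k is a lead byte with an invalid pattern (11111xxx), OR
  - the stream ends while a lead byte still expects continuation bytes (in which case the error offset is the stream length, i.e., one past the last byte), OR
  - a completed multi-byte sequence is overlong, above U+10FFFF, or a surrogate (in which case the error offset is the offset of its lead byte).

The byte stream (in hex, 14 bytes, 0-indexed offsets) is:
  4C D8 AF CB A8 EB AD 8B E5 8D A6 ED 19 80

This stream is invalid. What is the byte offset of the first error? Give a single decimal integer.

Byte[0]=4C: 1-byte ASCII. cp=U+004C
Byte[1]=D8: 2-byte lead, need 1 cont bytes. acc=0x18
Byte[2]=AF: continuation. acc=(acc<<6)|0x2F=0x62F
Completed: cp=U+062F (starts at byte 1)
Byte[3]=CB: 2-byte lead, need 1 cont bytes. acc=0xB
Byte[4]=A8: continuation. acc=(acc<<6)|0x28=0x2E8
Completed: cp=U+02E8 (starts at byte 3)
Byte[5]=EB: 3-byte lead, need 2 cont bytes. acc=0xB
Byte[6]=AD: continuation. acc=(acc<<6)|0x2D=0x2ED
Byte[7]=8B: continuation. acc=(acc<<6)|0x0B=0xBB4B
Completed: cp=U+BB4B (starts at byte 5)
Byte[8]=E5: 3-byte lead, need 2 cont bytes. acc=0x5
Byte[9]=8D: continuation. acc=(acc<<6)|0x0D=0x14D
Byte[10]=A6: continuation. acc=(acc<<6)|0x26=0x5366
Completed: cp=U+5366 (starts at byte 8)
Byte[11]=ED: 3-byte lead, need 2 cont bytes. acc=0xD
Byte[12]=19: expected 10xxxxxx continuation. INVALID

Answer: 12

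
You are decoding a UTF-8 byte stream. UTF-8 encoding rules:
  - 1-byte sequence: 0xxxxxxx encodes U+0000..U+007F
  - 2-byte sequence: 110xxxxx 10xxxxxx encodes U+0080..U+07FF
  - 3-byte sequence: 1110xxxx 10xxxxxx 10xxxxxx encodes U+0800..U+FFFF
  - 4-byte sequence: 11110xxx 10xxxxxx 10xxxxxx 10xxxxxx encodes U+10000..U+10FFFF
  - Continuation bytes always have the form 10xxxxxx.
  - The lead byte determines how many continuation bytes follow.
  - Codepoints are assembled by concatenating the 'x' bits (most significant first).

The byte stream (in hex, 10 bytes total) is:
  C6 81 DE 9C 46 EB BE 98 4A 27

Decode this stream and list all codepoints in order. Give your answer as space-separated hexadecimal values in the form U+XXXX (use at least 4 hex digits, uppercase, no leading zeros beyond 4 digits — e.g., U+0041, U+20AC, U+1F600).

Answer: U+0181 U+079C U+0046 U+BF98 U+004A U+0027

Derivation:
Byte[0]=C6: 2-byte lead, need 1 cont bytes. acc=0x6
Byte[1]=81: continuation. acc=(acc<<6)|0x01=0x181
Completed: cp=U+0181 (starts at byte 0)
Byte[2]=DE: 2-byte lead, need 1 cont bytes. acc=0x1E
Byte[3]=9C: continuation. acc=(acc<<6)|0x1C=0x79C
Completed: cp=U+079C (starts at byte 2)
Byte[4]=46: 1-byte ASCII. cp=U+0046
Byte[5]=EB: 3-byte lead, need 2 cont bytes. acc=0xB
Byte[6]=BE: continuation. acc=(acc<<6)|0x3E=0x2FE
Byte[7]=98: continuation. acc=(acc<<6)|0x18=0xBF98
Completed: cp=U+BF98 (starts at byte 5)
Byte[8]=4A: 1-byte ASCII. cp=U+004A
Byte[9]=27: 1-byte ASCII. cp=U+0027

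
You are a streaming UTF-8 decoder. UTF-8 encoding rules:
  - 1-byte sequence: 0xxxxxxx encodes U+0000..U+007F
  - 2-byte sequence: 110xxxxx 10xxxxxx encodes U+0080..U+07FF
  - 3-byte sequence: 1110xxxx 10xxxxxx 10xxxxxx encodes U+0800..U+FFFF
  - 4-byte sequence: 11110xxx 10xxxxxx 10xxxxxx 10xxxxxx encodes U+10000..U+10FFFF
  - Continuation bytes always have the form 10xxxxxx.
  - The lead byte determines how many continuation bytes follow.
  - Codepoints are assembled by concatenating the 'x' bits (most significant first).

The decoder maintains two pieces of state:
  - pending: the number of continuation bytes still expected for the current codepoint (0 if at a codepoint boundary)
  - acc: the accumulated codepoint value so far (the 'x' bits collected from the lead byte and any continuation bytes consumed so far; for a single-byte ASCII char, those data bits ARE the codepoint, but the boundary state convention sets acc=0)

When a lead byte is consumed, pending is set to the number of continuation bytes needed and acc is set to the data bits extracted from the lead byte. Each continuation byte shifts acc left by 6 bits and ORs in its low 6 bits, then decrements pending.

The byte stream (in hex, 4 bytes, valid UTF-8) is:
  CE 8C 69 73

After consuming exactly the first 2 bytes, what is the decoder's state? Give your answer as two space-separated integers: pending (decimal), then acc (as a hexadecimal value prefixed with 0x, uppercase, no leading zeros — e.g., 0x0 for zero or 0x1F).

Byte[0]=CE: 2-byte lead. pending=1, acc=0xE
Byte[1]=8C: continuation. acc=(acc<<6)|0x0C=0x38C, pending=0

Answer: 0 0x38C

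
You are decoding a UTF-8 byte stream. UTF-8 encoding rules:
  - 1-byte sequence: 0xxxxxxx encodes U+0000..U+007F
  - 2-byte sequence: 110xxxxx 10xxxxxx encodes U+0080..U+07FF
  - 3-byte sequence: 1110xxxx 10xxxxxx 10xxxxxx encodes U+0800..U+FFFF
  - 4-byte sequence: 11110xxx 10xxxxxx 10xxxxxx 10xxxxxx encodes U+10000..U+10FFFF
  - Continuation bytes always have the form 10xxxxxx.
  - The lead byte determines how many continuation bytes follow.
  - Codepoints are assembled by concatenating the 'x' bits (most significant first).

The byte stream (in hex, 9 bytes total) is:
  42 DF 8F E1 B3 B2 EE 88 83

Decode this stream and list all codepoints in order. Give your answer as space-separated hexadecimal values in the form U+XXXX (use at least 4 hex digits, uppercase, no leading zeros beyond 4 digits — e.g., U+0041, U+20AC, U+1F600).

Byte[0]=42: 1-byte ASCII. cp=U+0042
Byte[1]=DF: 2-byte lead, need 1 cont bytes. acc=0x1F
Byte[2]=8F: continuation. acc=(acc<<6)|0x0F=0x7CF
Completed: cp=U+07CF (starts at byte 1)
Byte[3]=E1: 3-byte lead, need 2 cont bytes. acc=0x1
Byte[4]=B3: continuation. acc=(acc<<6)|0x33=0x73
Byte[5]=B2: continuation. acc=(acc<<6)|0x32=0x1CF2
Completed: cp=U+1CF2 (starts at byte 3)
Byte[6]=EE: 3-byte lead, need 2 cont bytes. acc=0xE
Byte[7]=88: continuation. acc=(acc<<6)|0x08=0x388
Byte[8]=83: continuation. acc=(acc<<6)|0x03=0xE203
Completed: cp=U+E203 (starts at byte 6)

Answer: U+0042 U+07CF U+1CF2 U+E203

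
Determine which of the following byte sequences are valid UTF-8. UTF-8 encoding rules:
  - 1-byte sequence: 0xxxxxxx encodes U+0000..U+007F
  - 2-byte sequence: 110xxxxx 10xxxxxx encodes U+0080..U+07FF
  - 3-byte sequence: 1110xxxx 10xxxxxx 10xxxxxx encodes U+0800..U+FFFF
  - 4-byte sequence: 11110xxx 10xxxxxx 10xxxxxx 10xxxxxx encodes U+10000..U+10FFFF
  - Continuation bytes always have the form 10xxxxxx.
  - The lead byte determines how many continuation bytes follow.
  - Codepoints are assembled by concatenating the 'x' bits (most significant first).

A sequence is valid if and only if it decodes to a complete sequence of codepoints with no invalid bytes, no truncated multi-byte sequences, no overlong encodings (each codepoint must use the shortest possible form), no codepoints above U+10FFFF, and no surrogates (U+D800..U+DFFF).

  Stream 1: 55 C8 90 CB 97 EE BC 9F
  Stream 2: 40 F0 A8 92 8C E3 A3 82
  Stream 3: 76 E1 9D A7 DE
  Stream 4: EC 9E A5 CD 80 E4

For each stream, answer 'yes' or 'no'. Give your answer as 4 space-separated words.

Answer: yes yes no no

Derivation:
Stream 1: decodes cleanly. VALID
Stream 2: decodes cleanly. VALID
Stream 3: error at byte offset 5. INVALID
Stream 4: error at byte offset 6. INVALID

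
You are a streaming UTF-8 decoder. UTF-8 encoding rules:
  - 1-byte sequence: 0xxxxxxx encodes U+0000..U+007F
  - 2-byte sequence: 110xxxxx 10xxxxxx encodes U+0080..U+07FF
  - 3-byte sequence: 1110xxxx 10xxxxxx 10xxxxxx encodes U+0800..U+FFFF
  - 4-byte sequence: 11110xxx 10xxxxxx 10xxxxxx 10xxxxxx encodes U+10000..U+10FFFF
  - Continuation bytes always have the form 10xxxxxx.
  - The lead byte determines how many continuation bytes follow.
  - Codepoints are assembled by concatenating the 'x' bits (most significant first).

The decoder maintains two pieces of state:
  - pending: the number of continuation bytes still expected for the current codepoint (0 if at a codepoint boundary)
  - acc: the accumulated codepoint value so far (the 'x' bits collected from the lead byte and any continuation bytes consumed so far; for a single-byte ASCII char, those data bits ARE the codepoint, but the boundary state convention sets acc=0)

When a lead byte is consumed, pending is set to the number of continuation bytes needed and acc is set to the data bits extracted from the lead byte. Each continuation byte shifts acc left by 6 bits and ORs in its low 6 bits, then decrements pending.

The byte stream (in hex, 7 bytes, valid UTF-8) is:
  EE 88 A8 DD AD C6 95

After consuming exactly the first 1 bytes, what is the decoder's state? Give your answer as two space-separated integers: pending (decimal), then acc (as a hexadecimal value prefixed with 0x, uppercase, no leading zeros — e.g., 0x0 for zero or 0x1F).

Byte[0]=EE: 3-byte lead. pending=2, acc=0xE

Answer: 2 0xE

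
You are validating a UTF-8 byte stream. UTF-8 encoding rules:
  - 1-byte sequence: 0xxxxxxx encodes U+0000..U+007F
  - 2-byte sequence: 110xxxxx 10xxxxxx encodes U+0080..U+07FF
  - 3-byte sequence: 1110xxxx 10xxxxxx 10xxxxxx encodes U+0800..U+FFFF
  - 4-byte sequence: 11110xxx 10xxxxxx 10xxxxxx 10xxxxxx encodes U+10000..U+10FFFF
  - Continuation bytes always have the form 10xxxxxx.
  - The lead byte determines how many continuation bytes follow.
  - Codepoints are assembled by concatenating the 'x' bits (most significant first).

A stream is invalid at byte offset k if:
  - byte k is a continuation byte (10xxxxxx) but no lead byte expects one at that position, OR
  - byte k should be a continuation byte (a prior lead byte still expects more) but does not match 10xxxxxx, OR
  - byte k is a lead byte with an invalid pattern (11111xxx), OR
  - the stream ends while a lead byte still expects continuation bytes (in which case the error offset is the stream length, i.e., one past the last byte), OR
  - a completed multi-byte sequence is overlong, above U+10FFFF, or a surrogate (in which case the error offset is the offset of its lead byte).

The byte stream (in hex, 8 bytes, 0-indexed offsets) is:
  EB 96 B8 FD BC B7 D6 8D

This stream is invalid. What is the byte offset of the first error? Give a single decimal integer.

Answer: 3

Derivation:
Byte[0]=EB: 3-byte lead, need 2 cont bytes. acc=0xB
Byte[1]=96: continuation. acc=(acc<<6)|0x16=0x2D6
Byte[2]=B8: continuation. acc=(acc<<6)|0x38=0xB5B8
Completed: cp=U+B5B8 (starts at byte 0)
Byte[3]=FD: INVALID lead byte (not 0xxx/110x/1110/11110)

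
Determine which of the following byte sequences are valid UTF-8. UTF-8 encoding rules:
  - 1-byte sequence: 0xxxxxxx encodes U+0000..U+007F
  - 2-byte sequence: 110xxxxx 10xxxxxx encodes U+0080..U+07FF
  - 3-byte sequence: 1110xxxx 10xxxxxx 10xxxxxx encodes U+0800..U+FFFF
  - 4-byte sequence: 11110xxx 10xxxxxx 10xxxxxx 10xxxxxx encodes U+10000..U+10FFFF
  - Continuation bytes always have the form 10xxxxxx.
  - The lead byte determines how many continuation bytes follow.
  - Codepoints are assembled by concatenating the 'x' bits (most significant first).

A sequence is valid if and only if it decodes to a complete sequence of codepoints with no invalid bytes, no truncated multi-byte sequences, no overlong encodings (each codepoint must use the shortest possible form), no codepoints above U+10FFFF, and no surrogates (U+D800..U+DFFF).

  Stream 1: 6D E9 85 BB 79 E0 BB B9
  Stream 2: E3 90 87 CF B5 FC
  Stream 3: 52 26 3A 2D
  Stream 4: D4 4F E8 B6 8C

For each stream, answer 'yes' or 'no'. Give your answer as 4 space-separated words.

Answer: yes no yes no

Derivation:
Stream 1: decodes cleanly. VALID
Stream 2: error at byte offset 5. INVALID
Stream 3: decodes cleanly. VALID
Stream 4: error at byte offset 1. INVALID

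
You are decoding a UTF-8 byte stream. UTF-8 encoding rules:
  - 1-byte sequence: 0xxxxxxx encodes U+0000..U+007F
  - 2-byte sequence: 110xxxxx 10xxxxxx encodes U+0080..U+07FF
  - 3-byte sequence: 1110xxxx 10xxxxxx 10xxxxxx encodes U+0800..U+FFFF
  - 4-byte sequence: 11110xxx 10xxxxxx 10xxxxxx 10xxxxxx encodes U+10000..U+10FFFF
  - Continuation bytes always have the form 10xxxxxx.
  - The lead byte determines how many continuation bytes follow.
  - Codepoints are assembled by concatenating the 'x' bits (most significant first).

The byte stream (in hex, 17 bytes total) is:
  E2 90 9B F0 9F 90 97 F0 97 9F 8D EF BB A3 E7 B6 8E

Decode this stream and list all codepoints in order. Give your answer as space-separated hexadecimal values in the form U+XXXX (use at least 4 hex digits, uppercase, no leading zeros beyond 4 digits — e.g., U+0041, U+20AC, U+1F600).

Answer: U+241B U+1F417 U+177CD U+FEE3 U+7D8E

Derivation:
Byte[0]=E2: 3-byte lead, need 2 cont bytes. acc=0x2
Byte[1]=90: continuation. acc=(acc<<6)|0x10=0x90
Byte[2]=9B: continuation. acc=(acc<<6)|0x1B=0x241B
Completed: cp=U+241B (starts at byte 0)
Byte[3]=F0: 4-byte lead, need 3 cont bytes. acc=0x0
Byte[4]=9F: continuation. acc=(acc<<6)|0x1F=0x1F
Byte[5]=90: continuation. acc=(acc<<6)|0x10=0x7D0
Byte[6]=97: continuation. acc=(acc<<6)|0x17=0x1F417
Completed: cp=U+1F417 (starts at byte 3)
Byte[7]=F0: 4-byte lead, need 3 cont bytes. acc=0x0
Byte[8]=97: continuation. acc=(acc<<6)|0x17=0x17
Byte[9]=9F: continuation. acc=(acc<<6)|0x1F=0x5DF
Byte[10]=8D: continuation. acc=(acc<<6)|0x0D=0x177CD
Completed: cp=U+177CD (starts at byte 7)
Byte[11]=EF: 3-byte lead, need 2 cont bytes. acc=0xF
Byte[12]=BB: continuation. acc=(acc<<6)|0x3B=0x3FB
Byte[13]=A3: continuation. acc=(acc<<6)|0x23=0xFEE3
Completed: cp=U+FEE3 (starts at byte 11)
Byte[14]=E7: 3-byte lead, need 2 cont bytes. acc=0x7
Byte[15]=B6: continuation. acc=(acc<<6)|0x36=0x1F6
Byte[16]=8E: continuation. acc=(acc<<6)|0x0E=0x7D8E
Completed: cp=U+7D8E (starts at byte 14)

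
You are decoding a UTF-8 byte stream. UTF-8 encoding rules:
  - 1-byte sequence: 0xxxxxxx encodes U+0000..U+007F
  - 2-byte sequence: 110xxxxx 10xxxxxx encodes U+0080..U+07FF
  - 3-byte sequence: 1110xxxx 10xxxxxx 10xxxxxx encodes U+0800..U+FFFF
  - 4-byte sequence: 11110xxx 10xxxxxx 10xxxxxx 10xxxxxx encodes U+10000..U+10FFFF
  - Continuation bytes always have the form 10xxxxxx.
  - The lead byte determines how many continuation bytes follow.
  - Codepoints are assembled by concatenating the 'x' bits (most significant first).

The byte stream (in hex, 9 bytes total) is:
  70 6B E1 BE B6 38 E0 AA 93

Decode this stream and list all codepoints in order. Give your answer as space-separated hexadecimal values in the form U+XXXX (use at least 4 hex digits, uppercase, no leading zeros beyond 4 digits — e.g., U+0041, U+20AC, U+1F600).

Byte[0]=70: 1-byte ASCII. cp=U+0070
Byte[1]=6B: 1-byte ASCII. cp=U+006B
Byte[2]=E1: 3-byte lead, need 2 cont bytes. acc=0x1
Byte[3]=BE: continuation. acc=(acc<<6)|0x3E=0x7E
Byte[4]=B6: continuation. acc=(acc<<6)|0x36=0x1FB6
Completed: cp=U+1FB6 (starts at byte 2)
Byte[5]=38: 1-byte ASCII. cp=U+0038
Byte[6]=E0: 3-byte lead, need 2 cont bytes. acc=0x0
Byte[7]=AA: continuation. acc=(acc<<6)|0x2A=0x2A
Byte[8]=93: continuation. acc=(acc<<6)|0x13=0xA93
Completed: cp=U+0A93 (starts at byte 6)

Answer: U+0070 U+006B U+1FB6 U+0038 U+0A93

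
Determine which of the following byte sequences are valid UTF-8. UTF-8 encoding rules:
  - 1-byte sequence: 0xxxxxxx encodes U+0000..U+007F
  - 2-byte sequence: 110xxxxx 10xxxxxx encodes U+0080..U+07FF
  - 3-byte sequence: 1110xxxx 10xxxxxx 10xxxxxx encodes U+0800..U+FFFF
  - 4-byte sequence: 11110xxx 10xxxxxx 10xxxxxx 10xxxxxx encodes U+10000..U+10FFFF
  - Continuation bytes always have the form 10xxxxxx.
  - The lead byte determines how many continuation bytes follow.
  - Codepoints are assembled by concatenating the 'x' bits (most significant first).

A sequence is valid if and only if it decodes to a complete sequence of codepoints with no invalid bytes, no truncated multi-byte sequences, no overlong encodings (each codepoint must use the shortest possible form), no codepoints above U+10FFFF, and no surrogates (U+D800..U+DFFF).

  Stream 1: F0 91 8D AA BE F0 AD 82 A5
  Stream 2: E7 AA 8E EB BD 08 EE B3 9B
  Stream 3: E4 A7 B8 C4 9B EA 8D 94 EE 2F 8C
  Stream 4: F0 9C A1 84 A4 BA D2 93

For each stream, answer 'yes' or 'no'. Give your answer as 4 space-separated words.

Stream 1: error at byte offset 4. INVALID
Stream 2: error at byte offset 5. INVALID
Stream 3: error at byte offset 9. INVALID
Stream 4: error at byte offset 4. INVALID

Answer: no no no no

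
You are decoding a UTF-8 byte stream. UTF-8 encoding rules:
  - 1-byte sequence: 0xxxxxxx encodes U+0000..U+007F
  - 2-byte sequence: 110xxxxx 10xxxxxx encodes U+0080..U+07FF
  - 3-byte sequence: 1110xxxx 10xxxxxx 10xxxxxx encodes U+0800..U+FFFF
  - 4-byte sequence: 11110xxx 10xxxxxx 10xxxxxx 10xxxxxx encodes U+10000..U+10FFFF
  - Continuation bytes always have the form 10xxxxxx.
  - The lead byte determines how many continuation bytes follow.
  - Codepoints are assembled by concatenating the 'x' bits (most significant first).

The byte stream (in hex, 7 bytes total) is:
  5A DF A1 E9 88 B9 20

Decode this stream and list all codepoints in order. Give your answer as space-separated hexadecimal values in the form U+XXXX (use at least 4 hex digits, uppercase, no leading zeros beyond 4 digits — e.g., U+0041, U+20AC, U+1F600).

Answer: U+005A U+07E1 U+9239 U+0020

Derivation:
Byte[0]=5A: 1-byte ASCII. cp=U+005A
Byte[1]=DF: 2-byte lead, need 1 cont bytes. acc=0x1F
Byte[2]=A1: continuation. acc=(acc<<6)|0x21=0x7E1
Completed: cp=U+07E1 (starts at byte 1)
Byte[3]=E9: 3-byte lead, need 2 cont bytes. acc=0x9
Byte[4]=88: continuation. acc=(acc<<6)|0x08=0x248
Byte[5]=B9: continuation. acc=(acc<<6)|0x39=0x9239
Completed: cp=U+9239 (starts at byte 3)
Byte[6]=20: 1-byte ASCII. cp=U+0020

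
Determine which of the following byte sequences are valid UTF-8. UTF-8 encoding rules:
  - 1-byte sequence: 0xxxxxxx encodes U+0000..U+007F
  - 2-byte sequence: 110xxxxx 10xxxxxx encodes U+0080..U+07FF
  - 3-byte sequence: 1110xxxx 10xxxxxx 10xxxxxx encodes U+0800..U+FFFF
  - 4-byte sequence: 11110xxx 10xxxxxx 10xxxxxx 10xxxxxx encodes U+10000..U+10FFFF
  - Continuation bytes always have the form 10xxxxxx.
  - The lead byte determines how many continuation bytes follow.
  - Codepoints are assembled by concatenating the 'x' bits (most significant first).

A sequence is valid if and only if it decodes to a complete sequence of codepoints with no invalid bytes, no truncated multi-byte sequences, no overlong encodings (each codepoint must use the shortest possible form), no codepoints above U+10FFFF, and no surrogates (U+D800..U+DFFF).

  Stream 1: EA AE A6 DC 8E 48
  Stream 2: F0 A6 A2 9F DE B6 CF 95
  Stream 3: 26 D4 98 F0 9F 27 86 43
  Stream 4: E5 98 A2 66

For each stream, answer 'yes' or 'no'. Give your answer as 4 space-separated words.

Answer: yes yes no yes

Derivation:
Stream 1: decodes cleanly. VALID
Stream 2: decodes cleanly. VALID
Stream 3: error at byte offset 5. INVALID
Stream 4: decodes cleanly. VALID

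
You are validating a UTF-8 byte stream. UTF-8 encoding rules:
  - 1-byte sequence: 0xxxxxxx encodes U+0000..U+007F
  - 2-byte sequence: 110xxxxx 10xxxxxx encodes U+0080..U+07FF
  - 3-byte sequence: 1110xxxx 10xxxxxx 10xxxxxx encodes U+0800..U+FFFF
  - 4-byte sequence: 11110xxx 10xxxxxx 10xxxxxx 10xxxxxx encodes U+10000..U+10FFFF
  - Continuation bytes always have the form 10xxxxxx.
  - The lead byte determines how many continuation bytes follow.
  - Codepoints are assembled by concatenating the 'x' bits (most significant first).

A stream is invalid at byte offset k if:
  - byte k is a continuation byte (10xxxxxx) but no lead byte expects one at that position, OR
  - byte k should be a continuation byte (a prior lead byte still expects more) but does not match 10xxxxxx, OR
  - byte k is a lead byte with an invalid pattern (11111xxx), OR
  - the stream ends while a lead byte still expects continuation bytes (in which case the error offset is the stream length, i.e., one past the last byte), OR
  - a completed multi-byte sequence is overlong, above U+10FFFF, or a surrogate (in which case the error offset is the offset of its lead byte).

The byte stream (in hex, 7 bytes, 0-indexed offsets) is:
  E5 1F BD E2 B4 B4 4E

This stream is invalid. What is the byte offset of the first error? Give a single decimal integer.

Byte[0]=E5: 3-byte lead, need 2 cont bytes. acc=0x5
Byte[1]=1F: expected 10xxxxxx continuation. INVALID

Answer: 1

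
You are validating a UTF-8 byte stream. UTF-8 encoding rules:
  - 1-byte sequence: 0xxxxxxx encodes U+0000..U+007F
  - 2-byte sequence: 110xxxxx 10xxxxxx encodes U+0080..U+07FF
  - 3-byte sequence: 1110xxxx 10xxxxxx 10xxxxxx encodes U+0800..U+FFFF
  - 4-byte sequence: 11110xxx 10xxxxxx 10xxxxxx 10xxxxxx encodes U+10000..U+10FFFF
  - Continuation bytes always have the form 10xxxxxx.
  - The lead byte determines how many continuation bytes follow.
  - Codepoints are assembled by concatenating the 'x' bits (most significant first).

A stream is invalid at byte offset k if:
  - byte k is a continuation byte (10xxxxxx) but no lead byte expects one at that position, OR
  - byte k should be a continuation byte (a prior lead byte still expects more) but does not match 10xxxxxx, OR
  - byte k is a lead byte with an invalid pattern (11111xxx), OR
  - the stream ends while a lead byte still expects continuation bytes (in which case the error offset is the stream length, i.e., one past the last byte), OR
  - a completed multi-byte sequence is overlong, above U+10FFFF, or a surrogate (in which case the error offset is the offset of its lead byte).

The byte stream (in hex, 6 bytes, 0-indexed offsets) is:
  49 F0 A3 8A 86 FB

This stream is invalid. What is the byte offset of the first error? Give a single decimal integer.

Byte[0]=49: 1-byte ASCII. cp=U+0049
Byte[1]=F0: 4-byte lead, need 3 cont bytes. acc=0x0
Byte[2]=A3: continuation. acc=(acc<<6)|0x23=0x23
Byte[3]=8A: continuation. acc=(acc<<6)|0x0A=0x8CA
Byte[4]=86: continuation. acc=(acc<<6)|0x06=0x23286
Completed: cp=U+23286 (starts at byte 1)
Byte[5]=FB: INVALID lead byte (not 0xxx/110x/1110/11110)

Answer: 5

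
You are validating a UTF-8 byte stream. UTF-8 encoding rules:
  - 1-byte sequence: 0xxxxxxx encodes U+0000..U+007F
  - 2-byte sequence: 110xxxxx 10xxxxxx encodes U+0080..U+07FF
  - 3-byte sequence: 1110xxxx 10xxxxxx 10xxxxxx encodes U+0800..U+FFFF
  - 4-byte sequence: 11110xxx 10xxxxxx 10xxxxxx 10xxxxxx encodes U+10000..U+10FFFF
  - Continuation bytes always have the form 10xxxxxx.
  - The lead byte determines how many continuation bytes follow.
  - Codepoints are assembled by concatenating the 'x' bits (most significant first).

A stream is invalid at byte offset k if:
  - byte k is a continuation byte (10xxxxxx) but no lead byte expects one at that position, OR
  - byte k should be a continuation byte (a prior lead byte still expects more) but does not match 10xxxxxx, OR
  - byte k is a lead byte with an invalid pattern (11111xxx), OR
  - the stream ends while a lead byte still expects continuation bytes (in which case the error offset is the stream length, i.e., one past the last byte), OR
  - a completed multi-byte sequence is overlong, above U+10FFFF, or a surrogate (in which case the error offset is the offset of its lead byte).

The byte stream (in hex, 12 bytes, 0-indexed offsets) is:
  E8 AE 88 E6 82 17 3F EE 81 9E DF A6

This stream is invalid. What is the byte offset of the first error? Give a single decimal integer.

Byte[0]=E8: 3-byte lead, need 2 cont bytes. acc=0x8
Byte[1]=AE: continuation. acc=(acc<<6)|0x2E=0x22E
Byte[2]=88: continuation. acc=(acc<<6)|0x08=0x8B88
Completed: cp=U+8B88 (starts at byte 0)
Byte[3]=E6: 3-byte lead, need 2 cont bytes. acc=0x6
Byte[4]=82: continuation. acc=(acc<<6)|0x02=0x182
Byte[5]=17: expected 10xxxxxx continuation. INVALID

Answer: 5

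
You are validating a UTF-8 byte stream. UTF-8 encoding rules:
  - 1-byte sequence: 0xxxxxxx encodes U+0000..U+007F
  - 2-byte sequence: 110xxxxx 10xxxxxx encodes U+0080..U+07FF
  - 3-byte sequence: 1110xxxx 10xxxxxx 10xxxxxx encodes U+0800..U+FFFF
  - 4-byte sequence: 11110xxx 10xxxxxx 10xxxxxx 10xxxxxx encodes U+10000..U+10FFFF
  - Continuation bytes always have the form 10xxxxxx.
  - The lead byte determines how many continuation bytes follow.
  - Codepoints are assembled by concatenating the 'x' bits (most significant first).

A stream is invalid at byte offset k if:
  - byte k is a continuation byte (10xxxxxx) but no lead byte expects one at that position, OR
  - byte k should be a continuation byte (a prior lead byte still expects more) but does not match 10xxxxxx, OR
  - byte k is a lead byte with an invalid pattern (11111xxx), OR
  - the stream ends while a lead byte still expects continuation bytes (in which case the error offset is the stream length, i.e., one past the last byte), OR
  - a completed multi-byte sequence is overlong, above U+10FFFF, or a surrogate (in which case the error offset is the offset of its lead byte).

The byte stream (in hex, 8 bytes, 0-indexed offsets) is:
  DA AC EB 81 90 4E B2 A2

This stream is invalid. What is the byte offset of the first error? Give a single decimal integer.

Byte[0]=DA: 2-byte lead, need 1 cont bytes. acc=0x1A
Byte[1]=AC: continuation. acc=(acc<<6)|0x2C=0x6AC
Completed: cp=U+06AC (starts at byte 0)
Byte[2]=EB: 3-byte lead, need 2 cont bytes. acc=0xB
Byte[3]=81: continuation. acc=(acc<<6)|0x01=0x2C1
Byte[4]=90: continuation. acc=(acc<<6)|0x10=0xB050
Completed: cp=U+B050 (starts at byte 2)
Byte[5]=4E: 1-byte ASCII. cp=U+004E
Byte[6]=B2: INVALID lead byte (not 0xxx/110x/1110/11110)

Answer: 6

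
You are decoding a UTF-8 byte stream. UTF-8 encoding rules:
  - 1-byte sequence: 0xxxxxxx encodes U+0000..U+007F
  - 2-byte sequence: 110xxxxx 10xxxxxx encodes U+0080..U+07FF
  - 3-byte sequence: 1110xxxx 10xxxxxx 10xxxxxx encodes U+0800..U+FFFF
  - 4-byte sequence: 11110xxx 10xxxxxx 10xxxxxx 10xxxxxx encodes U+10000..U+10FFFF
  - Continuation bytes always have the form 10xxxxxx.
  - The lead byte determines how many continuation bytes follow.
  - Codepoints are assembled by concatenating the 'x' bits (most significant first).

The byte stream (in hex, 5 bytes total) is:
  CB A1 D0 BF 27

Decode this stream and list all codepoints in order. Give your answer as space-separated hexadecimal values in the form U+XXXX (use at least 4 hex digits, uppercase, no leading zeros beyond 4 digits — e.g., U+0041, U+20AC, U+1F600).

Answer: U+02E1 U+043F U+0027

Derivation:
Byte[0]=CB: 2-byte lead, need 1 cont bytes. acc=0xB
Byte[1]=A1: continuation. acc=(acc<<6)|0x21=0x2E1
Completed: cp=U+02E1 (starts at byte 0)
Byte[2]=D0: 2-byte lead, need 1 cont bytes. acc=0x10
Byte[3]=BF: continuation. acc=(acc<<6)|0x3F=0x43F
Completed: cp=U+043F (starts at byte 2)
Byte[4]=27: 1-byte ASCII. cp=U+0027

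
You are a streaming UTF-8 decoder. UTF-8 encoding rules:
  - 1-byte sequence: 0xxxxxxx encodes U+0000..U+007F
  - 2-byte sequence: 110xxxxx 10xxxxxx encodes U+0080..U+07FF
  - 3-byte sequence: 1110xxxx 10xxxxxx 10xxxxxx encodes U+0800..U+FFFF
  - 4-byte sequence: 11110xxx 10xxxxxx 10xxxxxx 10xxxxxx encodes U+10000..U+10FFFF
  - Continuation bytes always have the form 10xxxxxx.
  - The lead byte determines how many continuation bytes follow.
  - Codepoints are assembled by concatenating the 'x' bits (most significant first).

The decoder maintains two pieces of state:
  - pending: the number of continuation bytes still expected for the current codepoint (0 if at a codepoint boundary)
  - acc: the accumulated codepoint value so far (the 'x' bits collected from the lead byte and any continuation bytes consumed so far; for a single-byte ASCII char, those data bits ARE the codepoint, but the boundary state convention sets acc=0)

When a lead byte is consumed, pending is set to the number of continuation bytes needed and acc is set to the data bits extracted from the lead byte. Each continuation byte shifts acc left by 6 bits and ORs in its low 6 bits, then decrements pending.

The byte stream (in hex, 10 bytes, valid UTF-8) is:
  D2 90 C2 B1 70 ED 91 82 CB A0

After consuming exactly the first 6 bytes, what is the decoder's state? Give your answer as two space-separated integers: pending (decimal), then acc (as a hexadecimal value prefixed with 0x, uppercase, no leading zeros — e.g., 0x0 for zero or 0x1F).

Byte[0]=D2: 2-byte lead. pending=1, acc=0x12
Byte[1]=90: continuation. acc=(acc<<6)|0x10=0x490, pending=0
Byte[2]=C2: 2-byte lead. pending=1, acc=0x2
Byte[3]=B1: continuation. acc=(acc<<6)|0x31=0xB1, pending=0
Byte[4]=70: 1-byte. pending=0, acc=0x0
Byte[5]=ED: 3-byte lead. pending=2, acc=0xD

Answer: 2 0xD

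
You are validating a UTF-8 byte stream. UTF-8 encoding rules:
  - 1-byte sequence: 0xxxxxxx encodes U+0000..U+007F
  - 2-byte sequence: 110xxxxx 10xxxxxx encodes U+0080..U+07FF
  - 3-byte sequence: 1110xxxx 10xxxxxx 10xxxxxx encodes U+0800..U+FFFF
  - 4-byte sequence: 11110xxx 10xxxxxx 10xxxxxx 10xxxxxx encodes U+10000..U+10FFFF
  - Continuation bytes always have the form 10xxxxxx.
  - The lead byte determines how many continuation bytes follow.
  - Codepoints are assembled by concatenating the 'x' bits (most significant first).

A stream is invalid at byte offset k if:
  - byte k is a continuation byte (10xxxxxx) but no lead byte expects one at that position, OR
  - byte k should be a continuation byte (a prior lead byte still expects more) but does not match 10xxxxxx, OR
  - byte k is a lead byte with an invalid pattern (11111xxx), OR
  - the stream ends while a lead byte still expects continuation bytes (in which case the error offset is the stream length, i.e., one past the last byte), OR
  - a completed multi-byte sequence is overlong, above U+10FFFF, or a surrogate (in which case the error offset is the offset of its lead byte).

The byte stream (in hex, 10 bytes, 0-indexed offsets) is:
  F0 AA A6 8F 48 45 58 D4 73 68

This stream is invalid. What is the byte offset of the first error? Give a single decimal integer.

Answer: 8

Derivation:
Byte[0]=F0: 4-byte lead, need 3 cont bytes. acc=0x0
Byte[1]=AA: continuation. acc=(acc<<6)|0x2A=0x2A
Byte[2]=A6: continuation. acc=(acc<<6)|0x26=0xAA6
Byte[3]=8F: continuation. acc=(acc<<6)|0x0F=0x2A98F
Completed: cp=U+2A98F (starts at byte 0)
Byte[4]=48: 1-byte ASCII. cp=U+0048
Byte[5]=45: 1-byte ASCII. cp=U+0045
Byte[6]=58: 1-byte ASCII. cp=U+0058
Byte[7]=D4: 2-byte lead, need 1 cont bytes. acc=0x14
Byte[8]=73: expected 10xxxxxx continuation. INVALID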